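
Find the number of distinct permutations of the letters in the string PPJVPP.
6! / (1! × 1! × 4!) = 30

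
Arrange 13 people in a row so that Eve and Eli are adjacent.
Treat as block: (13-1)! × 2! = 479001600 × 2 = 958003200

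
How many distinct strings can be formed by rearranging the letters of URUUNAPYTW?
10! / (1! × 1! × 1! × 1! × 3! × 1! × 1! × 1!) = 604800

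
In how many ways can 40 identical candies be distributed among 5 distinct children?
C(40+5-1, 5-1) = C(44, 4) = 135751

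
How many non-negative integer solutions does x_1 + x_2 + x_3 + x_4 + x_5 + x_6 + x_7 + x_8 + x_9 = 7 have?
C(7+9-1, 9-1) = C(15, 8) = 6435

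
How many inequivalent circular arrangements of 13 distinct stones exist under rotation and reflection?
(13-1)!/2 = 479001600/2 = 239500800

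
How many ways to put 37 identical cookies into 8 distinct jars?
C(37+8-1, 8-1) = C(44, 7) = 38320568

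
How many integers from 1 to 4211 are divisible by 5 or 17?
⌊4211/5⌋ + ⌊4211/17⌋ - ⌊4211/85⌋ = 842 + 247 - 49 = 1040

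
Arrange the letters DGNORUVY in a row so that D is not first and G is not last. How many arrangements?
By inclusion-exclusion: 8! - 2×(8-1)! + (8-2)! = 40320 - 10080 + 720 = 30960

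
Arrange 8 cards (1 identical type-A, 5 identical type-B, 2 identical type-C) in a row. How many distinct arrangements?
8! / (1! × 5! × 2!) = 168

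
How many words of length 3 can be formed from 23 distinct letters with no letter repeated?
P(23,3) = 23!/(23-3)! = 10626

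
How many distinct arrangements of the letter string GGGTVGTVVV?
10! / (2! × 4! × 4!) = 3150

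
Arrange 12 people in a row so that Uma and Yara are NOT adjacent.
Total - adjacent = 12! - (12-1)!×2 = 479001600 - 79833600 = 399168000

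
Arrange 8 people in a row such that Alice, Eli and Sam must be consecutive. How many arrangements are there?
Treat the 3 as one block: (8-3+1)! × 3! = 720 × 6 = 4320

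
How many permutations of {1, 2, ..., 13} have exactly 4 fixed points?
Choose the 4 fixed points C(13,4) = 715, derange the rest: !9 = Σ_{j=0}^{9} (-1)^j·9!/j! = 362880 - 362880 + 181440 - 60480 + 15120 - 3024 + 504 - 72 + 9 - 1 = 133496. Product = 715 × 133496 = 95449640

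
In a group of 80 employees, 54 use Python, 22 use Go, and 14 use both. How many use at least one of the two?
|A∪B| = |A| + |B| - |A∩B| = 54 + 22 - 14 = 62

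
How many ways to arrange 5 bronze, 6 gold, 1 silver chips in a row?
12! / (5! × 6! × 1!) = 5544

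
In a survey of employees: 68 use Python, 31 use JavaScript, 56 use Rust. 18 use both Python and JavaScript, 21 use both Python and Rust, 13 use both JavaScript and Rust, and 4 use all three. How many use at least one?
|A∪B∪C| = 68+31+56-18-21-13+4 = 107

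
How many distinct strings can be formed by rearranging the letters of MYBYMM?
6! / (2! × 3! × 1!) = 60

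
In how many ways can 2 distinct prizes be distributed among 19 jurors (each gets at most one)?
P(19,2) = 19!/(19-2)! = 342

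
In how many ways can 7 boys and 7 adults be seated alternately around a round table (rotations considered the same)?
Fix one of the boys: (7-1)! ways for the remaining boys, × 7! ways for the adults = 720 × 5040 = 3628800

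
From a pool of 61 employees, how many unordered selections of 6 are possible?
C(61,6) = 61!/(6!×55!) = 55525372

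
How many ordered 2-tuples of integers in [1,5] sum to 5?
Coefficient of x^5 in (x + x² + ... + x^5)^2. By inclusion-exclusion on dice exceeding 5: Σ_j (-1)^j C(2,j)·C(5-1-5j, 1) = C(2,0)·C(4,1) = 1·4 = 4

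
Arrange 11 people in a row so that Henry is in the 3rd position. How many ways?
Fix one position: (11-1)! = 3628800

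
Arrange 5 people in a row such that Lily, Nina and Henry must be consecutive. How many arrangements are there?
Treat the 3 as one block: (5-3+1)! × 3! = 6 × 6 = 36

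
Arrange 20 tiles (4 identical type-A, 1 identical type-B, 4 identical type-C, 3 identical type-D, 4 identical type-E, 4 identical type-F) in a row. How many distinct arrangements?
20! / (4! × 1! × 4! × 3! × 4! × 4!) = 1222160940000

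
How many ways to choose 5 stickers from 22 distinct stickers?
C(22,5) = 22!/(5!×17!) = 26334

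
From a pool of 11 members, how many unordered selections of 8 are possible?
C(11,8) = 11!/(8!×3!) = 165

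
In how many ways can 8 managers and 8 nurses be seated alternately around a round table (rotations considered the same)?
Fix one of the managers: (8-1)! ways for the remaining managers, × 8! ways for the nurses = 5040 × 40320 = 203212800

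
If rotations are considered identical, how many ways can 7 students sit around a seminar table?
Circular: fix one position, arrange the rest. (7-1)! = 720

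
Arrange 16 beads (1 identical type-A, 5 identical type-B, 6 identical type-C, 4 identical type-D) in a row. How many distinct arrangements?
16! / (1! × 5! × 6! × 4!) = 10090080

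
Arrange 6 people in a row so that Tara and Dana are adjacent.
Treat as block: (6-1)! × 2! = 120 × 2 = 240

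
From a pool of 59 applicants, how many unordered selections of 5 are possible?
C(59,5) = 59!/(5!×54!) = 5006386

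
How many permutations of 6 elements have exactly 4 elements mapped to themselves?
Choose the 4 fixed points C(6,4) = 15, derange the rest: !2 = Σ_{j=0}^{2} (-1)^j·2!/j! = 2 - 2 + 1 = 1. Product = 15 × 1 = 15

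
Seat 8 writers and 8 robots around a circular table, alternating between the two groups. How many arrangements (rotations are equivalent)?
Fix one of the writers: (8-1)! ways for the remaining writers, × 8! ways for the robots = 5040 × 40320 = 203212800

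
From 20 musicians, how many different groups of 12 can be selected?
C(20,12) = 20!/(12!×8!) = 125970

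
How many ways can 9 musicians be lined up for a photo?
9! = 362880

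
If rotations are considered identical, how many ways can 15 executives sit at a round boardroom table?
Circular: fix one position, arrange the rest. (15-1)! = 87178291200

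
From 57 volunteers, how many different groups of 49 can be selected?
C(57,49) = 57!/(49!×8!) = 1652411475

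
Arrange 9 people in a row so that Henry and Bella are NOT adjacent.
Total - adjacent = 9! - (9-1)!×2 = 362880 - 80640 = 282240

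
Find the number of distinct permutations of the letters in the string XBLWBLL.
7! / (1! × 1! × 3! × 2!) = 420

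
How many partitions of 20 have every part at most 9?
Let r_j(i) = number of partitions of i into parts ≤ j, for i = 0..20. r_1(i) = 1 for all i; r_j(i) = r_{j-1}(i) + r_j(i-j). Rows j = 2..9: ≤2: 1 1 2 2 3 3 4 4 5 5 6 6 7 7 8 8 9 9 10 10 11; ≤3: 1 1 2 3 4 5 7 8 10 12 14 16 19 21 24 27 30 33 37 40 44; ≤4: 1 1 2 3 5 6 9 11 15 18 23 27 34 39 47 54 64 72 84 94 108; ≤5: 1 1 2 3 5 7 10 13 18 23 30 37 47 57 70 84 101 119 141 164 192; ≤6: 1 1 2 3 5 7 11 14 20 26 35 44 58 71 90 110 136 163 199 235 282; ≤7: 1 1 2 3 5 7 11 15 21 28 38 49 65 82 105 131 164 201 248 300 364; ≤8: 1 1 2 3 5 7 11 15 22 29 40 52 70 89 116 146 186 230 288 352 434; ≤9: 1 1 2 3 5 7 11 15 22 30 41 54 73 94 123 157 201 252 318 393 488. r_9(20) = 488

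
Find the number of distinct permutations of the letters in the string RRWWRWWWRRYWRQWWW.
17! / (1! × 6! × 9! × 1!) = 1361360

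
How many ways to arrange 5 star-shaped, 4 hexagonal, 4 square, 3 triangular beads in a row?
16! / (5! × 4! × 4! × 3!) = 50450400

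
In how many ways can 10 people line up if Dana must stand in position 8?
Fix one position: (10-1)! = 362880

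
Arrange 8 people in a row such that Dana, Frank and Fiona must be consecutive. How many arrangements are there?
Treat the 3 as one block: (8-3+1)! × 3! = 720 × 6 = 4320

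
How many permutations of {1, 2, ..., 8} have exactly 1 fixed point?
Choose the 1 fixed point C(8,1) = 8, derange the rest: !7 = Σ_{j=0}^{7} (-1)^j·7!/j! = 5040 - 5040 + 2520 - 840 + 210 - 42 + 7 - 1 = 1854. Product = 8 × 1854 = 14832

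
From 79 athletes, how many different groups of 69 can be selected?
C(79,69) = 79!/(69!×10!) = 1440680596355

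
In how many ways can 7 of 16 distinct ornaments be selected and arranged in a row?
P(16,7) = 16!/(16-7)! = 57657600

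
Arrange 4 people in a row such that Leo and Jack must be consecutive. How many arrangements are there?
Treat the 2 as one block: (4-2+1)! × 2! = 6 × 2 = 12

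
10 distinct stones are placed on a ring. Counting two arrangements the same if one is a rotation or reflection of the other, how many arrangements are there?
(10-1)!/2 = 362880/2 = 181440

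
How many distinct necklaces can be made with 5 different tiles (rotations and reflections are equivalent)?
(5-1)!/2 = 24/2 = 12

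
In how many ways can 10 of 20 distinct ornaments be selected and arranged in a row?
P(20,10) = 20!/(20-10)! = 670442572800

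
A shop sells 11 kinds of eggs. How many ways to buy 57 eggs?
C(57+11-1, 11-1) = C(67, 10) = 247994680648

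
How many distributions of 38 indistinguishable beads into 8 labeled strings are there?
C(38+8-1, 8-1) = C(45, 7) = 45379620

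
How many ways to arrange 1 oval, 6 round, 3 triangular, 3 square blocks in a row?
13! / (1! × 6! × 3! × 3!) = 240240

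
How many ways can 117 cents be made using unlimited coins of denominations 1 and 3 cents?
Coefficient of x^117 in 1/(1-x^1) · 1/(1-x^3). Use j coins of 3 for j = 0..⌊117/3⌋ = 39, the rest in 1s: 39 + 1 = 40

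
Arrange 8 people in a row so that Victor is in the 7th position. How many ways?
Fix one position: (8-1)! = 5040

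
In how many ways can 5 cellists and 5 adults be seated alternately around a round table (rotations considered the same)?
Fix one of the cellists: (5-1)! ways for the remaining cellists, × 5! ways for the adults = 24 × 120 = 2880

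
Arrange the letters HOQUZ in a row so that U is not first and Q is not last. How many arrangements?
By inclusion-exclusion: 5! - 2×(5-1)! + (5-2)! = 120 - 48 + 6 = 78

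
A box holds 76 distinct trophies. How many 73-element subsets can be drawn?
C(76,73) = 76!/(73!×3!) = 70300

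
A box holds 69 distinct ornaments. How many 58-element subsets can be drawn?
C(69,58) = 69!/(58!×11!) = 1823810410032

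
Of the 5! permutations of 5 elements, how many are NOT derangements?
Complement of the derangements. !5 = Σ_{j=0}^{5} (-1)^j·5!/j! = 120 - 120 + 60 - 20 + 5 - 1 = 44. 5! - !5 = 120 - 44 = 76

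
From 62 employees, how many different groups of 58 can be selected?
C(62,58) = 62!/(58!×4!) = 557845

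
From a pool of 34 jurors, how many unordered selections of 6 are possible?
C(34,6) = 34!/(6!×28!) = 1344904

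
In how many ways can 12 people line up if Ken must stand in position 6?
Fix one position: (12-1)! = 39916800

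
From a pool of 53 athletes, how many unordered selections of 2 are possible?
C(53,2) = 53!/(2!×51!) = 1378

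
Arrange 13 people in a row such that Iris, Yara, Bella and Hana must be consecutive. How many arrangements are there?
Treat the 4 as one block: (13-4+1)! × 4! = 3628800 × 24 = 87091200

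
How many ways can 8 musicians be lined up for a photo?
8! = 40320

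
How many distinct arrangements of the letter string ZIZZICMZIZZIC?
13! / (1! × 2! × 4! × 6!) = 180180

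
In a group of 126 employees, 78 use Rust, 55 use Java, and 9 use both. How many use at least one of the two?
|A∪B| = |A| + |B| - |A∩B| = 78 + 55 - 9 = 124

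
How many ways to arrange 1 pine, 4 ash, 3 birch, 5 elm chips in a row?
13! / (1! × 4! × 3! × 5!) = 360360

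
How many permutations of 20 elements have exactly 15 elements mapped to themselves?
Choose the 15 fixed points C(20,15) = 15504, derange the rest: !5 = Σ_{j=0}^{5} (-1)^j·5!/j! = 120 - 120 + 60 - 20 + 5 - 1 = 44. Product = 15504 × 44 = 682176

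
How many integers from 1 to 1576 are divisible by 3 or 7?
⌊1576/3⌋ + ⌊1576/7⌋ - ⌊1576/21⌋ = 525 + 225 - 75 = 675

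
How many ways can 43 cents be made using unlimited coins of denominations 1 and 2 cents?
Coefficient of x^43 in 1/(1-x^1) · 1/(1-x^2). Use j coins of 2 for j = 0..⌊43/2⌋ = 21, the rest in 1s: 21 + 1 = 22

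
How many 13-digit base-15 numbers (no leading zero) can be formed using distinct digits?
First digit: 14 choices (nonzero). Then descending: 14 × 14 × 13 × 12 × 11 × 10 × 9 × 8 × 7 × 6 × 5 × 4 × 3 = 610248038400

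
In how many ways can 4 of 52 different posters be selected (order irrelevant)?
C(52,4) = 52!/(4!×48!) = 270725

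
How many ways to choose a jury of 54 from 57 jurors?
C(57,54) = 57!/(54!×3!) = 29260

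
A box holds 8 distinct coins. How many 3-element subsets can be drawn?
C(8,3) = 8!/(3!×5!) = 56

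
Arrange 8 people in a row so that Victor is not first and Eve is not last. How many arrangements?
By inclusion-exclusion: 8! - 2×(8-1)! + (8-2)! = 40320 - 10080 + 720 = 30960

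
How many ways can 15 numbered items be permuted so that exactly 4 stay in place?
Choose the 4 fixed points C(15,4) = 1365, derange the rest: !11 = Σ_{j=0}^{11} (-1)^j·11!/j! = 39916800 - 39916800 + 19958400 - 6652800 + 1663200 - 332640 + 55440 - 7920 + 990 - 110 + 11 - 1 = 14684570. Product = 1365 × 14684570 = 20044438050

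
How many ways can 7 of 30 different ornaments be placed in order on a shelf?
P(30,7) = 30!/(30-7)! = 10260432000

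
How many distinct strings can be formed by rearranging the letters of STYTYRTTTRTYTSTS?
16! / (8! × 2! × 3! × 3!) = 7207200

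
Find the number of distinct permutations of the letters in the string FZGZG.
5! / (2! × 1! × 2!) = 30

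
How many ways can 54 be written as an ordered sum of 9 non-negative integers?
C(54+9-1, 9-1) = C(62, 8) = 3381098545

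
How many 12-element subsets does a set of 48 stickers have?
C(48,12) = 48!/(12!×36!) = 69668534468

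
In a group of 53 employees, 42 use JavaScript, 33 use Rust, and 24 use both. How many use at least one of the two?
|A∪B| = |A| + |B| - |A∩B| = 42 + 33 - 24 = 51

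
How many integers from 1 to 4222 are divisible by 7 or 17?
⌊4222/7⌋ + ⌊4222/17⌋ - ⌊4222/119⌋ = 603 + 248 - 35 = 816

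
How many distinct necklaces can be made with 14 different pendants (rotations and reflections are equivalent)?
(14-1)!/2 = 6227020800/2 = 3113510400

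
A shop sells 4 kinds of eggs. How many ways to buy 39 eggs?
C(39+4-1, 4-1) = C(42, 3) = 11480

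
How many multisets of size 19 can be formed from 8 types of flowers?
C(19+8-1, 8-1) = C(26, 7) = 657800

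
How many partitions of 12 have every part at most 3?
Let r_j(i) = number of partitions of i into parts ≤ j, for i = 0..12. r_1(i) = 1 for all i; r_j(i) = r_{j-1}(i) + r_j(i-j). Rows j = 2..3: ≤2: 1 1 2 2 3 3 4 4 5 5 6 6 7; ≤3: 1 1 2 3 4 5 7 8 10 12 14 16 19. r_3(12) = 19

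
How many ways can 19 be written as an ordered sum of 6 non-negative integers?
C(19+6-1, 6-1) = C(24, 5) = 42504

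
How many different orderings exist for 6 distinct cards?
6! = 720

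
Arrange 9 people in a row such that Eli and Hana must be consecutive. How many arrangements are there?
Treat the 2 as one block: (9-2+1)! × 2! = 40320 × 2 = 80640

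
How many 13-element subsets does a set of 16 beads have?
C(16,13) = 16!/(13!×3!) = 560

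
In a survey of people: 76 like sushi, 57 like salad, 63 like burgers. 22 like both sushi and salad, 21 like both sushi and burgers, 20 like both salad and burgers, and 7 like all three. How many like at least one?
|A∪B∪C| = 76+57+63-22-21-20+7 = 140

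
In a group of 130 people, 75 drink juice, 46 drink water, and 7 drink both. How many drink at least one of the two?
|A∪B| = |A| + |B| - |A∩B| = 75 + 46 - 7 = 114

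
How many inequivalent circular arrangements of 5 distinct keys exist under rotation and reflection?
(5-1)!/2 = 24/2 = 12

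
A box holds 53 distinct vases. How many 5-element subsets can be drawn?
C(53,5) = 53!/(5!×48!) = 2869685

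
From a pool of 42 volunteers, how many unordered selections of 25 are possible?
C(42,25) = 42!/(25!×17!) = 254661927156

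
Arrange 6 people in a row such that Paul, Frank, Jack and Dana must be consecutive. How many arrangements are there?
Treat the 4 as one block: (6-4+1)! × 4! = 6 × 24 = 144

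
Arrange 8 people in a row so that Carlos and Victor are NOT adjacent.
Total - adjacent = 8! - (8-1)!×2 = 40320 - 10080 = 30240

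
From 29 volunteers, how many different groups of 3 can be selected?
C(29,3) = 29!/(3!×26!) = 3654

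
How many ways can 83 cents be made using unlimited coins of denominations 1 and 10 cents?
Coefficient of x^83 in 1/(1-x^1) · 1/(1-x^10). Use j coins of 10 for j = 0..⌊83/10⌋ = 8, the rest in 1s: 8 + 1 = 9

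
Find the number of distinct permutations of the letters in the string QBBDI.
5! / (2! × 1! × 1! × 1!) = 60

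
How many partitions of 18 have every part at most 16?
Let r_j(i) = number of partitions of i into parts ≤ j, for i = 0..18. r_1(i) = 1 for all i; r_j(i) = r_{j-1}(i) + r_j(i-j). Rows j = 2..16: ≤2: 1 1 2 2 3 3 4 4 5 5 6 6 7 7 8 8 9 9 10; ≤3: 1 1 2 3 4 5 7 8 10 12 14 16 19 21 24 27 30 33 37; ≤4: 1 1 2 3 5 6 9 11 15 18 23 27 34 39 47 54 64 72 84; ≤5: 1 1 2 3 5 7 10 13 18 23 30 37 47 57 70 84 101 119 141; ≤6: 1 1 2 3 5 7 11 14 20 26 35 44 58 71 90 110 136 163 199; ≤7: 1 1 2 3 5 7 11 15 21 28 38 49 65 82 105 131 164 201 248; ≤8: 1 1 2 3 5 7 11 15 22 29 40 52 70 89 116 146 186 230 288; ≤9: 1 1 2 3 5 7 11 15 22 30 41 54 73 94 123 157 201 252 318; ≤10: 1 1 2 3 5 7 11 15 22 30 42 55 75 97 128 164 212 267 340; ≤11: 1 1 2 3 5 7 11 15 22 30 42 56 76 99 131 169 219 278 355; ≤12: 1 1 2 3 5 7 11 15 22 30 42 56 77 100 133 172 224 285 366; ≤13: 1 1 2 3 5 7 11 15 22 30 42 56 77 101 134 174 227 290 373; ≤14: 1 1 2 3 5 7 11 15 22 30 42 56 77 101 135 175 229 293 378; ≤15: 1 1 2 3 5 7 11 15 22 30 42 56 77 101 135 176 230 295 381; ≤16: 1 1 2 3 5 7 11 15 22 30 42 56 77 101 135 176 231 296 383. r_16(18) = 383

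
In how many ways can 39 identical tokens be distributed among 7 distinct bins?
C(39+7-1, 7-1) = C(45, 6) = 8145060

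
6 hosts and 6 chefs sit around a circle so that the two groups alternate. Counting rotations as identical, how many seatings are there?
Fix one of the hosts: (6-1)! ways for the remaining hosts, × 6! ways for the chefs = 120 × 720 = 86400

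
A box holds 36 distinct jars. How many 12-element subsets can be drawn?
C(36,12) = 36!/(12!×24!) = 1251677700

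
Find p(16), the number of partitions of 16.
Pentagonal recurrence p(n) = p(n-1) + p(n-2) - p(n-5) - p(n-7) + p(n-12) + p(n-15) - ... gives p(0..15) = 1, 1, 2, 3, 5, 7, 11, 15, 22, 30, 42, 56, 77, 101, 135, 176. p(16) = p(15) + p(14) - p(11) - p(9) + p(4) + p(1) = 176 + 135 - 56 - 30 + 5 + 1 = 231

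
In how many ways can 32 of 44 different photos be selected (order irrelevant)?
C(44,32) = 44!/(32!×12!) = 21090682613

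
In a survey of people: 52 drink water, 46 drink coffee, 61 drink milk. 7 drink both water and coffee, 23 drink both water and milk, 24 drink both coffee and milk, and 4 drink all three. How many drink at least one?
|A∪B∪C| = 52+46+61-7-23-24+4 = 109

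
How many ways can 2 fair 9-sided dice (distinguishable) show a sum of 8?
Coefficient of x^8 in (x + x² + ... + x^9)^2. By inclusion-exclusion on dice exceeding 9: Σ_j (-1)^j C(2,j)·C(8-1-9j, 1) = C(2,0)·C(7,1) = 1·7 = 7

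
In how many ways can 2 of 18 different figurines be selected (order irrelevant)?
C(18,2) = 18!/(2!×16!) = 153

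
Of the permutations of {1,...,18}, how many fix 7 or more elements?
Exactly j fixed points: C(18,j)·!(18-j); sum over j ≥ 7 (derangement numbers via !m = (m-1)·(!(m-1) + !(m-2)): !0..!11 = 1, 0, 1, 2, 9, 44, 265, 1854, 14833, 133496, 1334961, 14684570). Σ_{j=7}^{18} C(18,j)·!(18-j) = C(18,7)·!11 + C(18,8)·!10 + C(18,9)·!9 + C(18,10)·!8 + C(18,11)·!7 + C(18,12)·!6 + C(18,13)·!5 + C(18,14)·!4 + C(18,15)·!3 + C(18,16)·!2 + C(18,17)·!1 + C(18,18)·!0 = 31824·14684570 + 43758·1334961 + 48620·133496 + 43758·14833 + 31824·1854 + 18564·265 + 8568·44 + 3060·9 + 816·2 + 153·1 + 18·0 + 1·1 = 532940944526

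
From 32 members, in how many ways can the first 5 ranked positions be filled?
P(32,5) = 32!/(32-5)! = 24165120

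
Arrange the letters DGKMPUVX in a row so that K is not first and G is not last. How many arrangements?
By inclusion-exclusion: 8! - 2×(8-1)! + (8-2)! = 40320 - 10080 + 720 = 30960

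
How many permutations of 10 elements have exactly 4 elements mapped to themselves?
Choose the 4 fixed points C(10,4) = 210, derange the rest: !6 = Σ_{j=0}^{6} (-1)^j·6!/j! = 720 - 720 + 360 - 120 + 30 - 6 + 1 = 265. Product = 210 × 265 = 55650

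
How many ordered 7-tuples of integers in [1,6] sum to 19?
Coefficient of x^19 in (x + x² + ... + x^6)^7. By inclusion-exclusion on dice exceeding 6: Σ_j (-1)^j C(7,j)·C(19-1-6j, 6) = C(7,0)·C(18,6) - C(7,1)·C(12,6) + C(7,2)·C(6,6) = 1·18564 - 7·924 + 21·1 = 12117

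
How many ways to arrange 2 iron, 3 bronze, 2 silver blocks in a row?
7! / (2! × 3! × 2!) = 210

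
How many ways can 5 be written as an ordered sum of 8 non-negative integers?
C(5+8-1, 8-1) = C(12, 7) = 792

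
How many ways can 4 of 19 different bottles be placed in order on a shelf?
P(19,4) = 19!/(19-4)! = 93024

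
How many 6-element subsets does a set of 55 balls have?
C(55,6) = 55!/(6!×49!) = 28989675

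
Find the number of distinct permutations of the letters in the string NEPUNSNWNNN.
11! / (1! × 1! × 1! × 1! × 6! × 1!) = 55440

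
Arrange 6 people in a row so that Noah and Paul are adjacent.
Treat as block: (6-1)! × 2! = 120 × 2 = 240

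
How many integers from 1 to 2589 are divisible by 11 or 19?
⌊2589/11⌋ + ⌊2589/19⌋ - ⌊2589/209⌋ = 235 + 136 - 12 = 359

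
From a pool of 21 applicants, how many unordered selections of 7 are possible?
C(21,7) = 21!/(7!×14!) = 116280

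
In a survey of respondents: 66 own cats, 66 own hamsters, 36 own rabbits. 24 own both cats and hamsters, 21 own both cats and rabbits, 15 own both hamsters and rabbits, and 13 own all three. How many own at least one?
|A∪B∪C| = 66+66+36-24-21-15+13 = 121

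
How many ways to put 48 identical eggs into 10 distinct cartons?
C(48+10-1, 10-1) = C(57, 9) = 8996462475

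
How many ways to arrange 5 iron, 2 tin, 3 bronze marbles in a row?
10! / (5! × 2! × 3!) = 2520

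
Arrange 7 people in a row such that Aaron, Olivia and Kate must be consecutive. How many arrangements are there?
Treat the 3 as one block: (7-3+1)! × 3! = 120 × 6 = 720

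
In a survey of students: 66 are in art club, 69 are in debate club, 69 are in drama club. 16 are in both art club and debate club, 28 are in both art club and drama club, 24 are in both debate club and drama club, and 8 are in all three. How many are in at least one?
|A∪B∪C| = 66+69+69-16-28-24+8 = 144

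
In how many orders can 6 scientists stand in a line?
6! = 720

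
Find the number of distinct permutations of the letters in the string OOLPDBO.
7! / (1! × 3! × 1! × 1! × 1!) = 840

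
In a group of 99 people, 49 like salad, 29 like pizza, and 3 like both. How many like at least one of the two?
|A∪B| = |A| + |B| - |A∩B| = 49 + 29 - 3 = 75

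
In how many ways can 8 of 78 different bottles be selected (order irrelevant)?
C(78,8) = 78!/(8!×70!) = 23446881315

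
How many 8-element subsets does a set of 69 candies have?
C(69,8) = 69!/(8!×61!) = 8361453672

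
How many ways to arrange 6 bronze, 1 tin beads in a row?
7! / (6! × 1!) = 7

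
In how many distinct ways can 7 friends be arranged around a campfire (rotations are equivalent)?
Circular: fix one position, arrange the rest. (7-1)! = 720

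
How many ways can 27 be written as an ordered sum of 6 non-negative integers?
C(27+6-1, 6-1) = C(32, 5) = 201376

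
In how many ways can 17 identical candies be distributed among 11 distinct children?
C(17+11-1, 11-1) = C(27, 10) = 8436285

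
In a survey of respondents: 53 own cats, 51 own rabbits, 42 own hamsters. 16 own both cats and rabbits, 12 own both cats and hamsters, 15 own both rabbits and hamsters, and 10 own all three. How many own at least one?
|A∪B∪C| = 53+51+42-16-12-15+10 = 113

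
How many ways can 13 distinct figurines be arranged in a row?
13! = 6227020800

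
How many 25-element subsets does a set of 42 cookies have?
C(42,25) = 42!/(25!×17!) = 254661927156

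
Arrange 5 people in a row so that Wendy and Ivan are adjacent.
Treat as block: (5-1)! × 2! = 24 × 2 = 48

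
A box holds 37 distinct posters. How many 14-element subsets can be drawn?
C(37,14) = 37!/(14!×23!) = 6107086800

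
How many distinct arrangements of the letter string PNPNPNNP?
8! / (4! × 4!) = 70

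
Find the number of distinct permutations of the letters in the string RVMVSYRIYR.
10! / (3! × 2! × 2! × 1! × 1! × 1!) = 151200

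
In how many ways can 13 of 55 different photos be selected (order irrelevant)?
C(55,13) = 55!/(13!×42!) = 1451182990950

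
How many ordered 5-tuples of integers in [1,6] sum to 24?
Coefficient of x^24 in (x + x² + ... + x^6)^5. By inclusion-exclusion on dice exceeding 6: Σ_j (-1)^j C(5,j)·C(24-1-6j, 4) = C(5,0)·C(23,4) - C(5,1)·C(17,4) + C(5,2)·C(11,4) - C(5,3)·C(5,4) = 1·8855 - 5·2380 + 10·330 - 10·5 = 205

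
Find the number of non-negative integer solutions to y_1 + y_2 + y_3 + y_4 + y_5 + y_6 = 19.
C(19+6-1, 6-1) = C(24, 5) = 42504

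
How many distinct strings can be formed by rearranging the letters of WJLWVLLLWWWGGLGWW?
17! / (1! × 5! × 7! × 1! × 3!) = 98017920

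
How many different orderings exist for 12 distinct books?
12! = 479001600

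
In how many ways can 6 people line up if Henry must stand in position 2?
Fix one position: (6-1)! = 120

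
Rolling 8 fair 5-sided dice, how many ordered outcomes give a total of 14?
Coefficient of x^14 in (x + x² + ... + x^5)^8. By inclusion-exclusion on dice exceeding 5: Σ_j (-1)^j C(8,j)·C(14-1-5j, 7) = C(8,0)·C(13,7) - C(8,1)·C(8,7) = 1·1716 - 8·8 = 1652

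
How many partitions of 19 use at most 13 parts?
By conjugation, equals partitions of 19 into parts ≤ 13. Let r_j(i) = number of partitions of i into parts ≤ j, for i = 0..19. r_1(i) = 1 for all i; r_j(i) = r_{j-1}(i) + r_j(i-j). Rows j = 2..13: ≤2: 1 1 2 2 3 3 4 4 5 5 6 6 7 7 8 8 9 9 10 10; ≤3: 1 1 2 3 4 5 7 8 10 12 14 16 19 21 24 27 30 33 37 40; ≤4: 1 1 2 3 5 6 9 11 15 18 23 27 34 39 47 54 64 72 84 94; ≤5: 1 1 2 3 5 7 10 13 18 23 30 37 47 57 70 84 101 119 141 164; ≤6: 1 1 2 3 5 7 11 14 20 26 35 44 58 71 90 110 136 163 199 235; ≤7: 1 1 2 3 5 7 11 15 21 28 38 49 65 82 105 131 164 201 248 300; ≤8: 1 1 2 3 5 7 11 15 22 29 40 52 70 89 116 146 186 230 288 352; ≤9: 1 1 2 3 5 7 11 15 22 30 41 54 73 94 123 157 201 252 318 393; ≤10: 1 1 2 3 5 7 11 15 22 30 42 55 75 97 128 164 212 267 340 423; ≤11: 1 1 2 3 5 7 11 15 22 30 42 56 76 99 131 169 219 278 355 445; ≤12: 1 1 2 3 5 7 11 15 22 30 42 56 77 100 133 172 224 285 366 460; ≤13: 1 1 2 3 5 7 11 15 22 30 42 56 77 101 134 174 227 290 373 471. r_13(19) = 471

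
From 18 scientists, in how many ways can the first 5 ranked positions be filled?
P(18,5) = 18!/(18-5)! = 1028160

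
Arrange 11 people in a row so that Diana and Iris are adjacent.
Treat as block: (11-1)! × 2! = 3628800 × 2 = 7257600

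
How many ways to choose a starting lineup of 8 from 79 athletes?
C(79,8) = 79!/(8!×71!) = 26088783435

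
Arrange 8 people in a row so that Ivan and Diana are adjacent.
Treat as block: (8-1)! × 2! = 5040 × 2 = 10080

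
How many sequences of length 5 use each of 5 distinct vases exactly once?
5! = 120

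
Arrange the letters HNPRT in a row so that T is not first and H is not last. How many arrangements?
By inclusion-exclusion: 5! - 2×(5-1)! + (5-2)! = 120 - 48 + 6 = 78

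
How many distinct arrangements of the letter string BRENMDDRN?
9! / (2! × 1! × 2! × 2! × 1! × 1!) = 45360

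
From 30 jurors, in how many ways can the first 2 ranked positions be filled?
P(30,2) = 30!/(30-2)! = 870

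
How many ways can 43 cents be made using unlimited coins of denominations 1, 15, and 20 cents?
Coefficient of x^43 in 1/(1-x^1) · 1/(1-x^15) · 1/(1-x^20). Case on j = number of 20-cent coins (j = 0..2); remainder r = 43 - 20j is made from {1,15} in ⌊r/15⌋+1 ways. r = 43, 23, 3 → 3 + 2 + 1 = 6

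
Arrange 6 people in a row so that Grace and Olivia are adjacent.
Treat as block: (6-1)! × 2! = 120 × 2 = 240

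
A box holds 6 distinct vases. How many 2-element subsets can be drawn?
C(6,2) = 6!/(2!×4!) = 15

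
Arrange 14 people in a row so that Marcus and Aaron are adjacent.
Treat as block: (14-1)! × 2! = 6227020800 × 2 = 12454041600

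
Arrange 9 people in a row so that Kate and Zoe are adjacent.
Treat as block: (9-1)! × 2! = 40320 × 2 = 80640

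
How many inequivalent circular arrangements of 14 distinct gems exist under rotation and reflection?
(14-1)!/2 = 6227020800/2 = 3113510400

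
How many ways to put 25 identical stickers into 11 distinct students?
C(25+11-1, 11-1) = C(35, 10) = 183579396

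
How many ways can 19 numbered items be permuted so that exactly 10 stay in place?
Choose the 10 fixed points C(19,10) = 92378, derange the rest: !9 = Σ_{j=0}^{9} (-1)^j·9!/j! = 362880 - 362880 + 181440 - 60480 + 15120 - 3024 + 504 - 72 + 9 - 1 = 133496. Product = 92378 × 133496 = 12332093488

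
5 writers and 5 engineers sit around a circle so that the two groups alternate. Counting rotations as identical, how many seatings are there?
Fix one of the writers: (5-1)! ways for the remaining writers, × 5! ways for the engineers = 24 × 120 = 2880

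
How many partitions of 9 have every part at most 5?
Let r_j(i) = number of partitions of i into parts ≤ j, for i = 0..9. r_1(i) = 1 for all i; r_j(i) = r_{j-1}(i) + r_j(i-j). Rows j = 2..5: ≤2: 1 1 2 2 3 3 4 4 5 5; ≤3: 1 1 2 3 4 5 7 8 10 12; ≤4: 1 1 2 3 5 6 9 11 15 18; ≤5: 1 1 2 3 5 7 10 13 18 23. r_5(9) = 23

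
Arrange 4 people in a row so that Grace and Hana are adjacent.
Treat as block: (4-1)! × 2! = 6 × 2 = 12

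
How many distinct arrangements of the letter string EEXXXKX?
7! / (2! × 1! × 4!) = 105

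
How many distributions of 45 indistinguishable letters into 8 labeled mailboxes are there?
C(45+8-1, 8-1) = C(52, 7) = 133784560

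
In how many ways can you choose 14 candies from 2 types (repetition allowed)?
C(14+2-1, 2-1) = C(15, 1) = 15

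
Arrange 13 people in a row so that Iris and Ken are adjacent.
Treat as block: (13-1)! × 2! = 479001600 × 2 = 958003200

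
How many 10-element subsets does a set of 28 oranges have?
C(28,10) = 28!/(10!×18!) = 13123110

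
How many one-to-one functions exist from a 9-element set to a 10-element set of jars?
P(10,9) = 10!/(10-9)! = 3628800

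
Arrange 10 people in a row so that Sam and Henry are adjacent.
Treat as block: (10-1)! × 2! = 362880 × 2 = 725760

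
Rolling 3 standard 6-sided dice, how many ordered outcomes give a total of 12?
Coefficient of x^12 in (x + x² + ... + x^6)^3. By inclusion-exclusion on dice exceeding 6: Σ_j (-1)^j C(3,j)·C(12-1-6j, 2) = C(3,0)·C(11,2) - C(3,1)·C(5,2) = 1·55 - 3·10 = 25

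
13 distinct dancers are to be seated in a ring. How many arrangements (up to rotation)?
Circular: fix one position, arrange the rest. (13-1)! = 479001600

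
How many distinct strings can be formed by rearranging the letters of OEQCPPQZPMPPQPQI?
16! / (1! × 1! × 1! × 1! × 1! × 1! × 6! × 4!) = 1210809600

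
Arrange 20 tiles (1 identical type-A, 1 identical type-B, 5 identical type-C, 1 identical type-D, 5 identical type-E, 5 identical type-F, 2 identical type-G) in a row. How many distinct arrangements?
20! / (1! × 1! × 5! × 1! × 5! × 5! × 2!) = 703964701440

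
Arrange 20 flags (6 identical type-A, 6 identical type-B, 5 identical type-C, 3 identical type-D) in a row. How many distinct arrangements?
20! / (6! × 6! × 5! × 3!) = 6518191680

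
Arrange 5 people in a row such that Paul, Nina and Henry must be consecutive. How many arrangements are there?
Treat the 3 as one block: (5-3+1)! × 3! = 6 × 6 = 36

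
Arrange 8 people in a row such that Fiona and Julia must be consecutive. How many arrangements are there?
Treat the 2 as one block: (8-2+1)! × 2! = 5040 × 2 = 10080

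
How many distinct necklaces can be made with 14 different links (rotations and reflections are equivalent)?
(14-1)!/2 = 6227020800/2 = 3113510400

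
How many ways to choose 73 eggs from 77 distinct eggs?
C(77,73) = 77!/(73!×4!) = 1353275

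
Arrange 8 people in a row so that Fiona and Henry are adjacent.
Treat as block: (8-1)! × 2! = 5040 × 2 = 10080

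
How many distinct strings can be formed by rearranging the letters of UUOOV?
5! / (2! × 1! × 2!) = 30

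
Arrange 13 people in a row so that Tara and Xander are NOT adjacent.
Total - adjacent = 13! - (13-1)!×2 = 6227020800 - 958003200 = 5269017600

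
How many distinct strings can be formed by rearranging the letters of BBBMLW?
6! / (1! × 3! × 1! × 1!) = 120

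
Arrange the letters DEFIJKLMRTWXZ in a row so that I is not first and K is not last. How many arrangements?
By inclusion-exclusion: 13! - 2×(13-1)! + (13-2)! = 6227020800 - 958003200 + 39916800 = 5308934400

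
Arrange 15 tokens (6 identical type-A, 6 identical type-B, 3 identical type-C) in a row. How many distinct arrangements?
15! / (6! × 6! × 3!) = 420420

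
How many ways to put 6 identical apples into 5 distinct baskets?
C(6+5-1, 5-1) = C(10, 4) = 210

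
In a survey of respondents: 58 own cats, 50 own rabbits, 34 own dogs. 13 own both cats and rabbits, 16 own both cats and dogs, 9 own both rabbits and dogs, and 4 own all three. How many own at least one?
|A∪B∪C| = 58+50+34-13-16-9+4 = 108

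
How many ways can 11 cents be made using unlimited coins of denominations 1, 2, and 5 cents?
Coefficient of x^11 in 1/(1-x^1) · 1/(1-x^2) · 1/(1-x^5). Case on j = number of 5-cent coins (j = 0..2); remainder r = 11 - 5j is made from {1,2} in ⌊r/2⌋+1 ways. r = 11, 6, 1 → 6 + 4 + 1 = 11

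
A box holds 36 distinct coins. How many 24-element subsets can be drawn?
C(36,24) = 36!/(24!×12!) = 1251677700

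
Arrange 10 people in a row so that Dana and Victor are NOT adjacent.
Total - adjacent = 10! - (10-1)!×2 = 3628800 - 725760 = 2903040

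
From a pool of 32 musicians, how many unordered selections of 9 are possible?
C(32,9) = 32!/(9!×23!) = 28048800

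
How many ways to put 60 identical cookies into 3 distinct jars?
C(60+3-1, 3-1) = C(62, 2) = 1891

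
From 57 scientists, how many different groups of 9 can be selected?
C(57,9) = 57!/(9!×48!) = 8996462475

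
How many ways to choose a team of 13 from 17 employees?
C(17,13) = 17!/(13!×4!) = 2380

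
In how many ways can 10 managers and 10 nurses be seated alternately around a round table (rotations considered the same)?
Fix one of the managers: (10-1)! ways for the remaining managers, × 10! ways for the nurses = 362880 × 3628800 = 1316818944000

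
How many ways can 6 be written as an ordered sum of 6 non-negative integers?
C(6+6-1, 6-1) = C(11, 5) = 462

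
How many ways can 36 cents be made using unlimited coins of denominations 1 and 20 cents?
Coefficient of x^36 in 1/(1-x^1) · 1/(1-x^20). Use j coins of 20 for j = 0..⌊36/20⌋ = 1, the rest in 1s: 1 + 1 = 2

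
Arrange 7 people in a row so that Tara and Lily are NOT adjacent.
Total - adjacent = 7! - (7-1)!×2 = 5040 - 1440 = 3600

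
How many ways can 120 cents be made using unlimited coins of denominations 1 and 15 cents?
Coefficient of x^120 in 1/(1-x^1) · 1/(1-x^15). Use j coins of 15 for j = 0..⌊120/15⌋ = 8, the rest in 1s: 8 + 1 = 9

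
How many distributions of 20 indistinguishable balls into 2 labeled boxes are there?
C(20+2-1, 2-1) = C(21, 1) = 21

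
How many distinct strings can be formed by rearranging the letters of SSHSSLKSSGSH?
12! / (1! × 1! × 7! × 2! × 1!) = 47520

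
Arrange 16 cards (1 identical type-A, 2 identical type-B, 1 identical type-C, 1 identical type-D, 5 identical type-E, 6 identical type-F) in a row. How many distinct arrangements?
16! / (1! × 2! × 1! × 1! × 5! × 6!) = 121080960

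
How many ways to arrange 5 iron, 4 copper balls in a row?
9! / (5! × 4!) = 126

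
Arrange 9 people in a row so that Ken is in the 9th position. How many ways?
Fix one position: (9-1)! = 40320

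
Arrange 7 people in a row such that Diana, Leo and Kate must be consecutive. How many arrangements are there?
Treat the 3 as one block: (7-3+1)! × 3! = 120 × 6 = 720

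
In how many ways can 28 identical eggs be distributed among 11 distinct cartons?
C(28+11-1, 11-1) = C(38, 10) = 472733756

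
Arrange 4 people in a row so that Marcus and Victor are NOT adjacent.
Total - adjacent = 4! - (4-1)!×2 = 24 - 12 = 12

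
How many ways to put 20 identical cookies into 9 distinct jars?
C(20+9-1, 9-1) = C(28, 8) = 3108105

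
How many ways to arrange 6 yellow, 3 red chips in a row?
9! / (6! × 3!) = 84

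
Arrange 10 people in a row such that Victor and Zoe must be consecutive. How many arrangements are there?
Treat the 2 as one block: (10-2+1)! × 2! = 362880 × 2 = 725760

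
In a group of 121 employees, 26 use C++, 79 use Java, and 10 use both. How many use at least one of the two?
|A∪B| = |A| + |B| - |A∩B| = 26 + 79 - 10 = 95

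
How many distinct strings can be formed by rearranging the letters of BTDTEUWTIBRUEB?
14! / (1! × 1! × 1! × 1! × 2! × 3! × 3! × 2!) = 605404800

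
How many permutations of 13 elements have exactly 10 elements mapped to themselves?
Choose the 10 fixed points C(13,10) = 286, derange the rest: !3 = Σ_{j=0}^{3} (-1)^j·3!/j! = 6 - 6 + 3 - 1 = 2. Product = 286 × 2 = 572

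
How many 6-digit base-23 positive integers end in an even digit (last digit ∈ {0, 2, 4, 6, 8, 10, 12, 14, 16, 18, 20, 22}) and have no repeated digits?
Last∈{0,2,4,6,8,10,12,14,16,18,20,22}. Last=0: 3160080. Last nonzero: 11×21×P(21,4) = 33180840. Total = 36340920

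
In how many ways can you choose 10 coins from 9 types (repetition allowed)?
C(10+9-1, 9-1) = C(18, 8) = 43758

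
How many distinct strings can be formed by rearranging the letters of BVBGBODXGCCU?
12! / (1! × 2! × 1! × 2! × 1! × 3! × 1! × 1!) = 19958400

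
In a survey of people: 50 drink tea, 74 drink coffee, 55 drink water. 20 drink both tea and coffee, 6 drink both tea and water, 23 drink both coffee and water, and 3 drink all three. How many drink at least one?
|A∪B∪C| = 50+74+55-20-6-23+3 = 133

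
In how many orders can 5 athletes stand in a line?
5! = 120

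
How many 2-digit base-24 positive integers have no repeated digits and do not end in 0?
Last digit: 23 nonzero choices. First digit: 22 (nonzero, ≠last). Middle 0: P(22,0) = 1. Total = 506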